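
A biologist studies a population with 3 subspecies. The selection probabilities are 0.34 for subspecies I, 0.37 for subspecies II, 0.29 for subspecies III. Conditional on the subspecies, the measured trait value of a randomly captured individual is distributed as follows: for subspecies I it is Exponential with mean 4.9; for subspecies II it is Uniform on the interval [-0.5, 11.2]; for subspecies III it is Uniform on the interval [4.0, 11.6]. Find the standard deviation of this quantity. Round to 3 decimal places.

Per component, I: μ=4.9, E[X²]=48.02; II: μ=5.35, E[X²]=40.03; III: μ=7.8, E[X²]=65.6533.
E[X] = 0.34·4.9 + 0.37·5.35 + 0.29·7.8 = 5.9075.
E[X²] = 0.34·48.02 + 0.37·40.03 + 0.29·65.6533 = 50.1774.
Var(X) = E[X²] − (E[X])² = 50.1774 − 34.8986 = 15.2788.
SD(X) = √15.2788 = 3.90881.

3.909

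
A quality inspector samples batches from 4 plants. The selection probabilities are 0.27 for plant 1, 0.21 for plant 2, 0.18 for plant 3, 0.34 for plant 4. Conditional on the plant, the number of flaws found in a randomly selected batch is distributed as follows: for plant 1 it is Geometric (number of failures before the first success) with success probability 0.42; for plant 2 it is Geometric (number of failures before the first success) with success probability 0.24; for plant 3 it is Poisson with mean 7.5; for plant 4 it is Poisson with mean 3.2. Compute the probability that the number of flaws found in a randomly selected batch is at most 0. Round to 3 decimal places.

Conditional on each plant, P(X ≤ 0): 1: 0.42; 2: 0.24; 3: 0.000553084; 4: 0.0407622.
By total probability, P(X ≤ 0) = 0.27·0.42 + 0.21·0.24 + 0.18·0.000553084 + 0.34·0.0407622 = 0.177759.

0.178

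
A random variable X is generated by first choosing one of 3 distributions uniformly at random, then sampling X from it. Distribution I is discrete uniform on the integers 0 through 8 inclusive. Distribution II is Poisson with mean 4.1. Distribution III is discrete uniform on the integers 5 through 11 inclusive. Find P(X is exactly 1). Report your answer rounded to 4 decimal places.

0.0597

Conditional on each component, P(X = 1): I: 0.111111; II: 0.067948; III: 0.
By total probability, P(X = 1) = 0.333333·0.111111 + 0.333333·0.067948 + 0.333333·0 = 0.0596864.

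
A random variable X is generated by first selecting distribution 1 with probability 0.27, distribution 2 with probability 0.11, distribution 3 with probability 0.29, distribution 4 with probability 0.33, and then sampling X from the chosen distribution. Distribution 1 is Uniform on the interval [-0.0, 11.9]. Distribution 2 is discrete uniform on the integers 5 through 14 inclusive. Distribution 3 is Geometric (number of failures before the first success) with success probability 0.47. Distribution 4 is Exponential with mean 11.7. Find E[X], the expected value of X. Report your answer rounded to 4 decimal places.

Component means — 1: 5.95; 2: 9.5; 3: 1.12766; 4: 11.7.
E[X] = 0.27·5.95 + 0.11·9.5 + 0.29·1.12766 + 0.33·11.7 = 6.83952.

6.8395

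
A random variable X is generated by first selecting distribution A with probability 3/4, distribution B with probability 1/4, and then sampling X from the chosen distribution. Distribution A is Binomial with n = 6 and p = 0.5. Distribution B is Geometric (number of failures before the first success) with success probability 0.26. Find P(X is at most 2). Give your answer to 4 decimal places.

0.4065

Conditional on each component, P(X ≤ 2): A: 0.34375; B: 0.594776.
By total probability, P(X ≤ 2) = 0.75·0.34375 + 0.25·0.594776 = 0.406506.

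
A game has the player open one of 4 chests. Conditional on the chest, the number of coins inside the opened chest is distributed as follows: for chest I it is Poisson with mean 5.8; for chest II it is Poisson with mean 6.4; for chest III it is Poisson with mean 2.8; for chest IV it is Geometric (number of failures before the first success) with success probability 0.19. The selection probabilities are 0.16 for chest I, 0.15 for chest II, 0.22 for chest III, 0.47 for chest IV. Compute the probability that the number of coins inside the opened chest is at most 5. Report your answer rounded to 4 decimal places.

Conditional on each chest, P(X ≤ 5): I: 0.478315; II: 0.383744; III: 0.93489; IV: 0.71757.
By total probability, P(X ≤ 5) = 0.16·0.478315 + 0.15·0.383744 + 0.22·0.93489 + 0.47·0.71757 = 0.677026.

0.6770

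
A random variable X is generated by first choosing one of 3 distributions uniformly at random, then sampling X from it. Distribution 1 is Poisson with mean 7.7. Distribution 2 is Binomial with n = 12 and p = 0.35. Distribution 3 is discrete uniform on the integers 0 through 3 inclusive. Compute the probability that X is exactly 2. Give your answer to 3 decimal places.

Conditional on each component, P(X = 2): 1: 0.0134241; 2: 0.108846; 3: 0.25.
By total probability, P(X = 2) = 0.333333·0.0134241 + 0.333333·0.108846 + 0.333333·0.25 = 0.12409.

0.124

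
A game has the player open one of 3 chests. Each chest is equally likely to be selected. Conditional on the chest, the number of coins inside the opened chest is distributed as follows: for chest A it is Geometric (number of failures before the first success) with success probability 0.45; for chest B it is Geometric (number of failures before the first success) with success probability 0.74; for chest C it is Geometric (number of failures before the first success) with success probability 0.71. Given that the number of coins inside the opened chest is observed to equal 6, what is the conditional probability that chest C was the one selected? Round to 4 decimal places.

0.0322

Likelihoods P(X=6 | ·): A: 0.0124563; B: 0.000228598; C: 0.000422325.
Posterior ∝ prior × likelihood. Numerator for C: 0.333333·0.000422325 = 0.000140775.
Normalizing constant: 0.333333·0.0124563 + 0.333333·0.000228598 + 0.333333·0.000422325 = 0.00436907.
P(C | observation) = 0.000140775 / 0.00436907 = 0.0322208.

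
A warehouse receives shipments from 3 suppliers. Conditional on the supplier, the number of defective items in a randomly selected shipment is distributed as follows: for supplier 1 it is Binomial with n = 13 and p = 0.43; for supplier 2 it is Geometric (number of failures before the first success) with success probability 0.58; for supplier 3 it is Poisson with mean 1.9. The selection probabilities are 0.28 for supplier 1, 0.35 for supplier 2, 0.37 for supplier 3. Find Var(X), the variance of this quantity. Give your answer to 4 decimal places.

Per component, 1: μ=5.59, E[X²]=34.4344; 2: μ=0.724138, E[X²]=1.77289; 3: μ=1.9, E[X²]=5.51.
E[X] = 0.28·5.59 + 0.35·0.724138 + 0.37·1.9 = 2.52165.
E[X²] = 0.28·34.4344 + 0.35·1.77289 + 0.37·5.51 = 12.3008.
Var(X) = E[X²] − (E[X])² = 12.3008 − 6.35871 = 5.94213.

5.9421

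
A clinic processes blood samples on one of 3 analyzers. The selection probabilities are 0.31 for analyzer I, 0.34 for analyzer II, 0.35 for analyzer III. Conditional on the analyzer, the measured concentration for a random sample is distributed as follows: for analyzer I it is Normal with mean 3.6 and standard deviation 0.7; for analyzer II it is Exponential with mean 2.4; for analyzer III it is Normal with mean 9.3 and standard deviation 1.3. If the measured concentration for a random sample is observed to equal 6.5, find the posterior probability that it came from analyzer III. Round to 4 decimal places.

Likelihoods f(6.5 | ·): I: 0.00010687; II: 0.0277699; III: 0.0301723.
Posterior ∝ prior × likelihood. Numerator for III: 0.35·0.0301723 = 0.0105603.
Normalizing constant: 0.31·0.00010687 + 0.34·0.0277699 + 0.35·0.0301723 = 0.0200352.
P(III | observation) = 0.0105603 / 0.0200352 = 0.527088.

0.5271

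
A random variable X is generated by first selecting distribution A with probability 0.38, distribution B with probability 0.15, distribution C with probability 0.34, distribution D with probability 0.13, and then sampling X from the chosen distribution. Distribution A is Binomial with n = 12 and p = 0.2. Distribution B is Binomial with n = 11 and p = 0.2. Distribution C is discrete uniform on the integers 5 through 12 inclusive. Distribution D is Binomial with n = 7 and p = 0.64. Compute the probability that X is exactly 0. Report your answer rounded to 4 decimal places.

0.0391

Conditional on each component, P(X = 0): A: 0.0687195; B: 0.0858993; C: 0; D: 0.000783642.
By total probability, P(X = 0) = 0.38·0.0687195 + 0.15·0.0858993 + 0.34·0 + 0.13·0.000783642 = 0.0391002.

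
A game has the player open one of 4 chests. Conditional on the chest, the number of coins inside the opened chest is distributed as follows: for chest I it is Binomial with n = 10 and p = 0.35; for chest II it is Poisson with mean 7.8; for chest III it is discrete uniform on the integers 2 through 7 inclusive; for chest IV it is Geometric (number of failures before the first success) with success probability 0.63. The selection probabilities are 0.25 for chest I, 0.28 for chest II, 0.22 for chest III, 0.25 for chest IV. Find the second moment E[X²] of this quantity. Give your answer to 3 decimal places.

For each component E[X²] = Var + (mean)², giving I: 14.525; II: 68.64; III: 23.1667; IV: 1.27715.
Overall E[X²] = 0.25·14.525 + 0.28·68.64 + 0.22·23.1667 + 0.25·1.27715 = 28.2664.

28.266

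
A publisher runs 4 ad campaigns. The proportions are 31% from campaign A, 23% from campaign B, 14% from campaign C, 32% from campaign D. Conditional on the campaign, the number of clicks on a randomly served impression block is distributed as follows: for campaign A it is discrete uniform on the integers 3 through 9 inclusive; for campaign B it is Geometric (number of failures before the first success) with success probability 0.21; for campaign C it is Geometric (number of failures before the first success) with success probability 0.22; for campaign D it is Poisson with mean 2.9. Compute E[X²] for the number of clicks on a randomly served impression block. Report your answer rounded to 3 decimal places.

27.410

For each component E[X²] = Var + (mean)², giving A: 40; B: 32.0658; C: 28.686; D: 11.31.
Overall E[X²] = 0.31·40 + 0.23·32.0658 + 0.14·28.686 + 0.32·11.31 = 27.4104.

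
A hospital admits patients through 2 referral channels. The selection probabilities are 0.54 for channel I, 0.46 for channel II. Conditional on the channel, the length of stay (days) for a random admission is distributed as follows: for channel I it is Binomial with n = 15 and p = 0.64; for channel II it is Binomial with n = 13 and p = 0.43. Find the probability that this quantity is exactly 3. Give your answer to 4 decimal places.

Conditional on each channel, P(X = 3): I: 0.000565173; II: 0.0823228.
By total probability, P(X = 3) = 0.54·0.000565173 + 0.46·0.0823228 = 0.0381737.

0.0382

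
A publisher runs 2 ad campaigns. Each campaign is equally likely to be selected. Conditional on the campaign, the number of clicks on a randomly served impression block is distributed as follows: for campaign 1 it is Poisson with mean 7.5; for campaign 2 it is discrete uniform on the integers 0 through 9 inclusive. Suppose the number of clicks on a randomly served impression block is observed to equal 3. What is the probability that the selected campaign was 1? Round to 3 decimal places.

Likelihoods P(X=3 | ·): 1: 0.0388887; 2: 0.1.
Posterior ∝ prior × likelihood. Numerator for 1: 0.5·0.0388887 = 0.0194444.
Normalizing constant: 0.5·0.0388887 + 0.5·0.1 = 0.0694444.
P(1 | observation) = 0.0194444 / 0.0694444 = 0.279999.

0.280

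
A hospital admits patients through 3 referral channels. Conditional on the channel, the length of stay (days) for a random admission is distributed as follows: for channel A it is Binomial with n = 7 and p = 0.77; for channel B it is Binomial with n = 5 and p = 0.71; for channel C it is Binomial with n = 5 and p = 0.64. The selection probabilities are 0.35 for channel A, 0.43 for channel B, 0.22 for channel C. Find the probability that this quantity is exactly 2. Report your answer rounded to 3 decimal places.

Conditional on each channel, P(X = 2): A: 0.00801383; B: 0.122945; C: 0.191103.
By total probability, P(X = 2) = 0.35·0.00801383 + 0.43·0.122945 + 0.22·0.191103 = 0.0977138.

0.098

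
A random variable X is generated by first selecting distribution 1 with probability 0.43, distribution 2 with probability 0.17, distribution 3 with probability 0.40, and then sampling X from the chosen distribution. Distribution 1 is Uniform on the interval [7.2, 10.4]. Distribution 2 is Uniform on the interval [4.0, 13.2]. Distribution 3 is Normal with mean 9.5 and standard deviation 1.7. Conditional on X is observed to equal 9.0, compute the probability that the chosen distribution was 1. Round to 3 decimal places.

Likelihoods f(9.0 | ·): 1: 0.3125; 2: 0.108696; 3: 0.224738.
Posterior ∝ prior × likelihood. Numerator for 1: 0.43·0.3125 = 0.134375.
Normalizing constant: 0.43·0.3125 + 0.17·0.108696 + 0.4·0.224738 = 0.242749.
P(1 | observation) = 0.134375 / 0.242749 = 0.553556.

0.554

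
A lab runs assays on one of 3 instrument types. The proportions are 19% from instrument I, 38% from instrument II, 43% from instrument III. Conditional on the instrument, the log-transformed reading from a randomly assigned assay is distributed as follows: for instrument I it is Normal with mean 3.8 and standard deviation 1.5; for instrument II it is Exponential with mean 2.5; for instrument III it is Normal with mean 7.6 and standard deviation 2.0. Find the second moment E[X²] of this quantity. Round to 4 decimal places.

34.4779

For each component E[X²] = Var + (mean)², giving I: 16.69; II: 12.5; III: 61.76.
Overall E[X²] = 0.19·16.69 + 0.38·12.5 + 0.43·61.76 = 34.4779.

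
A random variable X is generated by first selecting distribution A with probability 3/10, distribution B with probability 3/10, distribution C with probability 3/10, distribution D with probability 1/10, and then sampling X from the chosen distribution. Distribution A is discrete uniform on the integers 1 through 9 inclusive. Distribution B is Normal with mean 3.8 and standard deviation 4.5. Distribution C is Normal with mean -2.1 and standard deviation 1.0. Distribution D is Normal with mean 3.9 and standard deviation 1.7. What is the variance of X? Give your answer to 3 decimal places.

17.580

Per component, A: μ=5, E[X²]=31.6667; B: μ=3.8, E[X²]=34.69; C: μ=-2.1, E[X²]=5.41; D: μ=3.9, E[X²]=18.1.
E[X] = 0.3·5 + 0.3·3.8 + 0.3·-2.1 + 0.1·3.9 = 2.4.
E[X²] = 0.3·31.6667 + 0.3·34.69 + 0.3·5.41 + 0.1·18.1 = 23.34.
Var(X) = E[X²] − (E[X])² = 23.34 − 5.76 = 17.58.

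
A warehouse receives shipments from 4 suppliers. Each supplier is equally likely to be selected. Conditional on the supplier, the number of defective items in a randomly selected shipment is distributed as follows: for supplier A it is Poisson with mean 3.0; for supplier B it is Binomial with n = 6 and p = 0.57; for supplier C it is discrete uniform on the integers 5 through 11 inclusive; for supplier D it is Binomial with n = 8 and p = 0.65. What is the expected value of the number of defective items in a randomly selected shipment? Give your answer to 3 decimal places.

Component means — A: 3; B: 3.42; C: 8; D: 5.2.
E[X] = 0.25·3 + 0.25·3.42 + 0.25·8 + 0.25·5.2 = 4.905.

4.905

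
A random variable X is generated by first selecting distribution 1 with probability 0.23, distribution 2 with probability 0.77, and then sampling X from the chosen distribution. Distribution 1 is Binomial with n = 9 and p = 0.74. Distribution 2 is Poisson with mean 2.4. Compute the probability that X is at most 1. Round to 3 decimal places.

0.238

Conditional on each component, P(X ≤ 1): 1: 0.000144508; 2: 0.308441.
By total probability, P(X ≤ 1) = 0.23·0.000144508 + 0.77·0.308441 = 0.237533.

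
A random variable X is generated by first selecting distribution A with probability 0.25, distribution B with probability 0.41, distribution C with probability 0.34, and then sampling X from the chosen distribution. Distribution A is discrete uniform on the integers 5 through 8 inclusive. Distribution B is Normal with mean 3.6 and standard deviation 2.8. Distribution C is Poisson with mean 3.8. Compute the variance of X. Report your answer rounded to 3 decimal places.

6.306

Per component, A: μ=6.5, E[X²]=43.5; B: μ=3.6, E[X²]=20.8; C: μ=3.8, E[X²]=18.24.
E[X] = 0.25·6.5 + 0.41·3.6 + 0.34·3.8 = 4.393.
E[X²] = 0.25·43.5 + 0.41·20.8 + 0.34·18.24 = 25.6046.
Var(X) = E[X²] − (E[X])² = 25.6046 − 19.2984 = 6.30615.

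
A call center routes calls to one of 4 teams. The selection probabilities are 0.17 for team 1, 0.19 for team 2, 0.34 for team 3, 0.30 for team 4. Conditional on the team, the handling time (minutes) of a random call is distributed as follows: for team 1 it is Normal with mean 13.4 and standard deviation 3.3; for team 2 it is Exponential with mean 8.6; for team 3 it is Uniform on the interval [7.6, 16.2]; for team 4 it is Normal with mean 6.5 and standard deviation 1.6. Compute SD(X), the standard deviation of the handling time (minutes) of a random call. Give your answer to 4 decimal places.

5.0989

Per component, 1: μ=13.4, E[X²]=190.45; 2: μ=8.6, E[X²]=147.92; 3: μ=11.9, E[X²]=147.773; 4: μ=6.5, E[X²]=44.81.
E[X] = 0.17·13.4 + 0.19·8.6 + 0.34·11.9 + 0.3·6.5 = 9.908.
E[X²] = 0.17·190.45 + 0.19·147.92 + 0.34·147.773 + 0.3·44.81 = 124.167.
Var(X) = E[X²] − (E[X])² = 124.167 − 98.1685 = 25.9988.
SD(X) = √25.9988 = 5.0989.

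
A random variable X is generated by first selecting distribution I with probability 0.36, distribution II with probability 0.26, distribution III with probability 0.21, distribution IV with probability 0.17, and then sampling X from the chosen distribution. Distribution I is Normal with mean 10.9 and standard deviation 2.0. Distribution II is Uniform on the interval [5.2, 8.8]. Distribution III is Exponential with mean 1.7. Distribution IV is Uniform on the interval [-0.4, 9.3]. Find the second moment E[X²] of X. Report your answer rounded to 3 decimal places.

For each component E[X²] = Var + (mean)², giving I: 122.81; II: 50.08; III: 5.78; IV: 27.6433.
Overall E[X²] = 0.36·122.81 + 0.26·50.08 + 0.21·5.78 + 0.17·27.6433 = 63.1456.

63.146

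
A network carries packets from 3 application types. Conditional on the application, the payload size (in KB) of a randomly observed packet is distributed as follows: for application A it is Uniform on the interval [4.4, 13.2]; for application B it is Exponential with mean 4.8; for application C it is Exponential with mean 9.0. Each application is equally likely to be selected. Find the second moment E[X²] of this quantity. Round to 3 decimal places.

97.324

For each component E[X²] = Var + (mean)², giving A: 83.8933; B: 46.08; C: 162.
Overall E[X²] = 0.333333·83.8933 + 0.333333·46.08 + 0.333333·162 = 97.3244.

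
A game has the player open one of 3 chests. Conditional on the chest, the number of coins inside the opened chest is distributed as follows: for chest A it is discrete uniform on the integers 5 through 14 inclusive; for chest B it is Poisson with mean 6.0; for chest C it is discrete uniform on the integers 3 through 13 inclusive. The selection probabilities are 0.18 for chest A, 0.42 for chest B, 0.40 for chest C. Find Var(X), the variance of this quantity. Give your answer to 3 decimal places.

9.765

Per component, A: μ=9.5, E[X²]=98.5; B: μ=6, E[X²]=42; C: μ=8, E[X²]=74.
E[X] = 0.18·9.5 + 0.42·6 + 0.4·8 = 7.43.
E[X²] = 0.18·98.5 + 0.42·42 + 0.4·74 = 64.97.
Var(X) = E[X²] − (E[X])² = 64.97 − 55.2049 = 9.7651.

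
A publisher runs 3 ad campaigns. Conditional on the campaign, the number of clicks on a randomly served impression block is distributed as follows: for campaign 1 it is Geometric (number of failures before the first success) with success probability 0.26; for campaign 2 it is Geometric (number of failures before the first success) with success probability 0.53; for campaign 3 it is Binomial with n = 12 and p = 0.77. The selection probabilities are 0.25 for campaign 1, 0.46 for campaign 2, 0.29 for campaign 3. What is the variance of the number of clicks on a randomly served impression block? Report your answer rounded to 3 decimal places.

16.836

Per component, 1: μ=2.84615, E[X²]=19.0473; 2: μ=0.886792, E[X²]=2.45959; 3: μ=9.24, E[X²]=87.5028.
E[X] = 0.25·2.84615 + 0.46·0.886792 + 0.29·9.24 = 3.79906.
E[X²] = 0.25·19.0473 + 0.46·2.45959 + 0.29·87.5028 = 31.2691.
Var(X) = E[X²] − (E[X])² = 31.2691 − 14.4329 = 16.8362.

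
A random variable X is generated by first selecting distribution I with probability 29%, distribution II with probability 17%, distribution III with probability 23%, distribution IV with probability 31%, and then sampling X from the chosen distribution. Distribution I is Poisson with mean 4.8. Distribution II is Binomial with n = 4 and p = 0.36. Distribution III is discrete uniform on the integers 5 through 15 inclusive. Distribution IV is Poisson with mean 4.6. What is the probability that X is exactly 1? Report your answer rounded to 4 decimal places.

Conditional on each component, P(X = 1): I: 0.0395028; II: 0.377487; III: 0; IV: 0.0462384.
By total probability, P(X = 1) = 0.29·0.0395028 + 0.17·0.377487 + 0.23·0 + 0.31·0.0462384 = 0.0899626.

0.0900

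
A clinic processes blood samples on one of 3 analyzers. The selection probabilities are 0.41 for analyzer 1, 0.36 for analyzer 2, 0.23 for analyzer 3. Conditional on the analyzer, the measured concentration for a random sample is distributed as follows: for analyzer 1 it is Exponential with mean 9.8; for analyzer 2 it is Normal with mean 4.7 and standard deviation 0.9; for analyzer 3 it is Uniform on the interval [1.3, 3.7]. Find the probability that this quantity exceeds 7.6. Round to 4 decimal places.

0.1890

Conditional on each analyzer, P(X > 7.6): 1: 0.460469; 2: 0.000636002; 3: 0.
By total probability, P(X > 7.6) = 0.41·0.460469 + 0.36·0.000636002 + 0.23·0 = 0.189021.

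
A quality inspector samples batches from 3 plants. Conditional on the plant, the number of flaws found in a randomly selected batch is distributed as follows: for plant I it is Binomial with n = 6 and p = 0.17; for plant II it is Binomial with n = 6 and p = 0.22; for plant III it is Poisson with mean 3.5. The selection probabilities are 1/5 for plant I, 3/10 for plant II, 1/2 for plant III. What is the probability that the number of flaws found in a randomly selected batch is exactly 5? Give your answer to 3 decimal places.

0.067

Conditional on each plant, P(X = 5): I: 0.000707089; II: 0.0024119; III: 0.132169.
By total probability, P(X = 5) = 0.2·0.000707089 + 0.3·0.0024119 + 0.5·0.132169 = 0.0669493.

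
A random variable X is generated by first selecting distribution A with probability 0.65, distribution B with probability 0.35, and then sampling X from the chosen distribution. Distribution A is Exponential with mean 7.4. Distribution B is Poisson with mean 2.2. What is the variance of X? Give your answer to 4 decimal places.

Per component, A: μ=7.4, E[X²]=109.52; B: μ=2.2, E[X²]=7.04.
E[X] = 0.65·7.4 + 0.35·2.2 = 5.58.
E[X²] = 0.65·109.52 + 0.35·7.04 = 73.652.
Var(X) = E[X²] − (E[X])² = 73.652 − 31.1364 = 42.5156.

42.5156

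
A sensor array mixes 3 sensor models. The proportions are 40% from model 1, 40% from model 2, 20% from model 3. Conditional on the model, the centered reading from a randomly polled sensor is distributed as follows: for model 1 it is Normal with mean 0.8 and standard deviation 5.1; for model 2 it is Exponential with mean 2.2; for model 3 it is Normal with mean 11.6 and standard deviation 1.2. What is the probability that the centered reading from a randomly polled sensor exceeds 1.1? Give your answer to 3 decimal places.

Conditional on each model, P(X > 1.1): 1: 0.476546; 2: 0.606531; 3: 1.
By total probability, P(X > 1.1) = 0.4·0.476546 + 0.4·0.606531 + 0.2·1 = 0.633231.

0.633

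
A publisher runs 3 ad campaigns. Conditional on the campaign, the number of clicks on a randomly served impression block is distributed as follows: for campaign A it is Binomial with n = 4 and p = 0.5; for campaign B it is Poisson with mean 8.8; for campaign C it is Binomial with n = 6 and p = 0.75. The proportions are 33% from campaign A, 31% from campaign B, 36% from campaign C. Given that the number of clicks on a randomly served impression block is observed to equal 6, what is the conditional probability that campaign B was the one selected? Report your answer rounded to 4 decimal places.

0.3199

Likelihoods P(X=6 | ·): A: 0; B: 0.0972237; C: 0.177979.
Posterior ∝ prior × likelihood. Numerator for B: 0.31·0.0972237 = 0.0301393.
Normalizing constant: 0.33·0 + 0.31·0.0972237 + 0.36·0.177979 = 0.0942116.
P(B | observation) = 0.0301393 / 0.0942116 = 0.319911.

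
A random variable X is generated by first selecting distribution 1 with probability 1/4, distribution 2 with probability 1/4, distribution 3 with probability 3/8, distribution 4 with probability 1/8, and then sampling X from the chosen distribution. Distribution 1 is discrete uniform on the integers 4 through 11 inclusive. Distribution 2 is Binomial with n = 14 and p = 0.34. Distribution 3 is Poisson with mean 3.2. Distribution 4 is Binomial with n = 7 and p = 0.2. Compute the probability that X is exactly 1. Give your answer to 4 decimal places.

0.1002

Conditional on each component, P(X = 1): 1: 0; 2: 0.0214624; 3: 0.130439; 4: 0.367002.
By total probability, P(X = 1) = 0.25·0 + 0.25·0.0214624 + 0.375·0.130439 + 0.125·0.367002 = 0.100155.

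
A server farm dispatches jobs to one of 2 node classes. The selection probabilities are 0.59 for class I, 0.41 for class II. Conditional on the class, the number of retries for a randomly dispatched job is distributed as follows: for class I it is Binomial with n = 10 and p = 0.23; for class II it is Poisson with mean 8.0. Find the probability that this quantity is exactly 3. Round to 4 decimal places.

0.1500

Conditional on each class, P(X = 3): I: 0.234315; II: 0.0286261.
By total probability, P(X = 3) = 0.59·0.234315 + 0.41·0.0286261 = 0.149982.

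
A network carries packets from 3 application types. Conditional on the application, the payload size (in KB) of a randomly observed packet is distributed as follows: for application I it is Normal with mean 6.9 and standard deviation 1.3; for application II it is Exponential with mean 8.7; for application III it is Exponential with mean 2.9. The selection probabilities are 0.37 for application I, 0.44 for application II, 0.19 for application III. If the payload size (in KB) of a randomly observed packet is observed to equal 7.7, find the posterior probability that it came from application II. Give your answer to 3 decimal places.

Likelihoods f(7.7 | ·): I: 0.253941; II: 0.0474357; III: 0.0242368.
Posterior ∝ prior × likelihood. Numerator for II: 0.44·0.0474357 = 0.0208717.
Normalizing constant: 0.37·0.253941 + 0.44·0.0474357 + 0.19·0.0242368 = 0.119435.
P(II | observation) = 0.0208717 / 0.119435 = 0.174754.

0.175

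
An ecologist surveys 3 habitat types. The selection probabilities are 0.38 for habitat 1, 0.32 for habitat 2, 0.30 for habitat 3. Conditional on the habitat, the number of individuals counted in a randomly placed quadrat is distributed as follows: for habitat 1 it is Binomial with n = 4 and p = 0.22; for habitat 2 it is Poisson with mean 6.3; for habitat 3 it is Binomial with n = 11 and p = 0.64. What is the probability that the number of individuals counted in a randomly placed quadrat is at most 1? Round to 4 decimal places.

Conditional on each habitat, P(X ≤ 1): 1: 0.787756; 2: 0.013405; 3: 0.000270556.
By total probability, P(X ≤ 1) = 0.38·0.787756 + 0.32·0.013405 + 0.3·0.000270556 = 0.303718.

0.3037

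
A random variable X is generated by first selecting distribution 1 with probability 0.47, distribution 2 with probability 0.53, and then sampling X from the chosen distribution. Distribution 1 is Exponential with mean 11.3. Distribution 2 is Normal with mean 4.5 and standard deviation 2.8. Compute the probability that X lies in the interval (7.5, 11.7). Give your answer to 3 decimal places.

Conditional on each component, P(7.5 < X < 11.7): 1: 0.159849; 2: 0.136924.
By total probability, P(7.5 < X < 11.7) = 0.47·0.159849 + 0.53·0.136924 = 0.147699.

0.148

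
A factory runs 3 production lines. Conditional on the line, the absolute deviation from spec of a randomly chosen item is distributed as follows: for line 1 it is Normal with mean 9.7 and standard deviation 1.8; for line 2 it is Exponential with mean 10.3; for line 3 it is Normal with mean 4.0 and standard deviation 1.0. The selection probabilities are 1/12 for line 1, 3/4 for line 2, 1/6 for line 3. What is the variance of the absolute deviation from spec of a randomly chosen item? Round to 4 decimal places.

Per component, 1: μ=9.7, E[X²]=97.33; 2: μ=10.3, E[X²]=212.18; 3: μ=4, E[X²]=17.
E[X] = 0.0833333·9.7 + 0.75·10.3 + 0.166667·4 = 9.2.
E[X²] = 0.0833333·97.33 + 0.75·212.18 + 0.166667·17 = 170.079.
Var(X) = E[X²] − (E[X])² = 170.079 − 84.64 = 85.4392.

85.4392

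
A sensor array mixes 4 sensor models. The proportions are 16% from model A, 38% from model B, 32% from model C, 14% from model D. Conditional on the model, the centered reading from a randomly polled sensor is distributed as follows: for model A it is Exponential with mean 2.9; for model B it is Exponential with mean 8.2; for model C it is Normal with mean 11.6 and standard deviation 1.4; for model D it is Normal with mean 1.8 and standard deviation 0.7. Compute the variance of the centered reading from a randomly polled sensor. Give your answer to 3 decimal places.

41.090

Per component, A: μ=2.9, E[X²]=16.82; B: μ=8.2, E[X²]=134.48; C: μ=11.6, E[X²]=136.52; D: μ=1.8, E[X²]=3.73.
E[X] = 0.16·2.9 + 0.38·8.2 + 0.32·11.6 + 0.14·1.8 = 7.544.
E[X²] = 0.16·16.82 + 0.38·134.48 + 0.32·136.52 + 0.14·3.73 = 98.0022.
Var(X) = E[X²] − (E[X])² = 98.0022 − 56.9119 = 41.0903.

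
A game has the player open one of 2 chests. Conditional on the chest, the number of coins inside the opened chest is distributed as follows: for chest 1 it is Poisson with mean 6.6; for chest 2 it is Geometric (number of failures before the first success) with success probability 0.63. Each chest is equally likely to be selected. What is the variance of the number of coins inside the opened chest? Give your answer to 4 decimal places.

12.8042

Per component, 1: μ=6.6, E[X²]=50.16; 2: μ=0.587302, E[X²]=1.27715.
E[X] = 0.5·6.6 + 0.5·0.587302 = 3.59365.
E[X²] = 0.5·50.16 + 0.5·1.27715 = 25.7186.
Var(X) = E[X²] − (E[X])² = 25.7186 − 12.9143 = 12.8042.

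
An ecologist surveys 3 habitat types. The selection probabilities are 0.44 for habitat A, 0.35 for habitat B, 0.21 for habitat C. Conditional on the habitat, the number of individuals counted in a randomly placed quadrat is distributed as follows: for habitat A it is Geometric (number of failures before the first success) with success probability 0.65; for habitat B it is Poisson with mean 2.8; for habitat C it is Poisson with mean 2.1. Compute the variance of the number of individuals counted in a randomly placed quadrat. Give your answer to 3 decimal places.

Per component, A: μ=0.538462, E[X²]=1.11834; B: μ=2.8, E[X²]=10.64; C: μ=2.1, E[X²]=6.51.
E[X] = 0.44·0.538462 + 0.35·2.8 + 0.21·2.1 = 1.65792.
E[X²] = 0.44·1.11834 + 0.35·10.64 + 0.21·6.51 = 5.58317.
Var(X) = E[X²] − (E[X])² = 5.58317 − 2.74871 = 2.83446.

2.834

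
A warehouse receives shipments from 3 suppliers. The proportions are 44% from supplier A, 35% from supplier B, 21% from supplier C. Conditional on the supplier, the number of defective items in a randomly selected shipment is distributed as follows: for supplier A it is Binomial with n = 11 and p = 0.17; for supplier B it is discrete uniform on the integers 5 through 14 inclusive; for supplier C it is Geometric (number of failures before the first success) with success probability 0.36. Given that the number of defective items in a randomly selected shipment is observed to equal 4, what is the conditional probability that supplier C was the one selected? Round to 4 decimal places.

Likelihoods P(X=4 | ·): A: 0.0747922; B: 0; C: 0.060398.
Posterior ∝ prior × likelihood. Numerator for C: 0.21·0.060398 = 0.0126836.
Normalizing constant: 0.44·0.0747922 + 0.35·0 + 0.21·0.060398 = 0.0455921.
P(C | observation) = 0.0126836 / 0.0455921 = 0.278197.

0.2782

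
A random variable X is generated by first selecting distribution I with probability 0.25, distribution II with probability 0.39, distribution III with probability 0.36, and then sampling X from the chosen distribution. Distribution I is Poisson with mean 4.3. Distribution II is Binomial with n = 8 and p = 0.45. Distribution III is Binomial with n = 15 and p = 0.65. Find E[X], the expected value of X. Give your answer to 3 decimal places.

5.989

Component means — I: 4.3; II: 3.6; III: 9.75.
E[X] = 0.25·4.3 + 0.39·3.6 + 0.36·9.75 = 5.989.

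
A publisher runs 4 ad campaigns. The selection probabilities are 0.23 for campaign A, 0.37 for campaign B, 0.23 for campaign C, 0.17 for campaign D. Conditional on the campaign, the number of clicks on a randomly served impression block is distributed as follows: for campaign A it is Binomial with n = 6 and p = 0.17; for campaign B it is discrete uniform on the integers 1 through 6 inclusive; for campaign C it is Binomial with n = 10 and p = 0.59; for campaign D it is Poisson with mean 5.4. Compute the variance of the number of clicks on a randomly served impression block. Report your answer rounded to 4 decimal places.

Per component, A: μ=1.02, E[X²]=1.887; B: μ=3.5, E[X²]=15.1667; C: μ=5.9, E[X²]=37.229; D: μ=5.4, E[X²]=34.56.
E[X] = 0.23·1.02 + 0.37·3.5 + 0.23·5.9 + 0.17·5.4 = 3.8046.
E[X²] = 0.23·1.887 + 0.37·15.1667 + 0.23·37.229 + 0.17·34.56 = 20.4835.
Var(X) = E[X²] − (E[X])² = 20.4835 − 14.475 = 6.00857.

6.0086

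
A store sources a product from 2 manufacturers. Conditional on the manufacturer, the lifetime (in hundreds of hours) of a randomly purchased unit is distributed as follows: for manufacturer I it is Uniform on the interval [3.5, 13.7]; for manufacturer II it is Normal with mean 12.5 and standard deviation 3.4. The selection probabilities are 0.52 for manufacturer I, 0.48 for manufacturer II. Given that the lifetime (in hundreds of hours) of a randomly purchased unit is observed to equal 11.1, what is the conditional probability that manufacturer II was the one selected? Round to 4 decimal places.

Likelihoods f(11.1 | ·): I: 0.0980392; II: 0.107799.
Posterior ∝ prior × likelihood. Numerator for II: 0.48·0.107799 = 0.0517434.
Normalizing constant: 0.52·0.0980392 + 0.48·0.107799 = 0.102724.
P(II | observation) = 0.0517434 / 0.102724 = 0.503714.

0.5037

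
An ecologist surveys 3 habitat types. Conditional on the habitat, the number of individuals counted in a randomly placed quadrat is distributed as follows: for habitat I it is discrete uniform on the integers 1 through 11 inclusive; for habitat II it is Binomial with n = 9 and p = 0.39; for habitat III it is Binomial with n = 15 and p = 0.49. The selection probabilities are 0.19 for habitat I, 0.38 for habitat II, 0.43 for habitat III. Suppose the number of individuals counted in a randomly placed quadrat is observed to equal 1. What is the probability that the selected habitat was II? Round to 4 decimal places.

Likelihoods P(X=1 | ·): I: 0.0909091; II: 0.0672893; III: 0.000591929.
Posterior ∝ prior × likelihood. Numerator for II: 0.38·0.0672893 = 0.0255699.
Normalizing constant: 0.19·0.0909091 + 0.38·0.0672893 + 0.43·0.000591929 = 0.0430972.
P(II | observation) = 0.0255699 / 0.0430972 = 0.593308.

0.5933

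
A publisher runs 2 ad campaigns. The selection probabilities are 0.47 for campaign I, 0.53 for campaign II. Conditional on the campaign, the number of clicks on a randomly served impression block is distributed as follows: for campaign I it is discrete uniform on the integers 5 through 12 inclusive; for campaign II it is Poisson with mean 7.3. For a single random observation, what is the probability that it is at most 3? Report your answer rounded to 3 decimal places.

0.036

Conditional on each campaign, P(X ≤ 3): I: 0; II: 0.067406.
By total probability, P(X ≤ 3) = 0.47·0 + 0.53·0.067406 = 0.0357252.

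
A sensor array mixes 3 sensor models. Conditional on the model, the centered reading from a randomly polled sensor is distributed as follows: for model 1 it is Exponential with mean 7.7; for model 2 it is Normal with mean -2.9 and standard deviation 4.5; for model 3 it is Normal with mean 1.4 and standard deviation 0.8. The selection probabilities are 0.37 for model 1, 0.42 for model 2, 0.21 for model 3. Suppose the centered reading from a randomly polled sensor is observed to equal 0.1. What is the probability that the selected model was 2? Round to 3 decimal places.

Likelihoods f(0.1 | ·): 1: 0.128194; 2: 0.0709884; 3: 0.133173.
Posterior ∝ prior × likelihood. Numerator for 2: 0.42·0.0709884 = 0.0298151.
Normalizing constant: 0.37·0.128194 + 0.42·0.0709884 + 0.21·0.133173 = 0.105213.
P(2 | observation) = 0.0298151 / 0.105213 = 0.283378.

0.283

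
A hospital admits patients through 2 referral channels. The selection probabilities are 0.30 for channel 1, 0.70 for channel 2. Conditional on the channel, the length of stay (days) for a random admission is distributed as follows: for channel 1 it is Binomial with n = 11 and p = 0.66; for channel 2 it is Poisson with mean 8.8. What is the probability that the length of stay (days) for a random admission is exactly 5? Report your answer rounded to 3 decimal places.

Conditional on each channel, P(X = 5): 1: 0.0893789; 2: 0.0662889.
By total probability, P(X = 5) = 0.3·0.0893789 + 0.7·0.0662889 = 0.0732159.

0.073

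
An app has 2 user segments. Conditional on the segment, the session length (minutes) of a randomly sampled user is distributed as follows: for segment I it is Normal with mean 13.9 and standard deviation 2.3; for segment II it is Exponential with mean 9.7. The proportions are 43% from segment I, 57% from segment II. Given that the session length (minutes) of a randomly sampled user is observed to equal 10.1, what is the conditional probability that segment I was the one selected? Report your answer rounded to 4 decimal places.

0.4787

Likelihoods f(10.1 | ·): I: 0.0443037; II: 0.0363936.
Posterior ∝ prior × likelihood. Numerator for I: 0.43·0.0443037 = 0.0190506.
Normalizing constant: 0.43·0.0443037 + 0.57·0.0363936 = 0.0397949.
P(I | observation) = 0.0190506 / 0.0397949 = 0.478719.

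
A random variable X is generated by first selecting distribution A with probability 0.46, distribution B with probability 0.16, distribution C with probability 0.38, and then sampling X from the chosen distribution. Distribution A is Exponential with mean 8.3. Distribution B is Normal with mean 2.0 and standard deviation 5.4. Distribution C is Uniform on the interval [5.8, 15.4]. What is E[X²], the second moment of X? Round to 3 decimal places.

114.300

For each component E[X²] = Var + (mean)², giving A: 137.78; B: 33.16; C: 120.04.
Overall E[X²] = 0.46·137.78 + 0.16·33.16 + 0.38·120.04 = 114.3.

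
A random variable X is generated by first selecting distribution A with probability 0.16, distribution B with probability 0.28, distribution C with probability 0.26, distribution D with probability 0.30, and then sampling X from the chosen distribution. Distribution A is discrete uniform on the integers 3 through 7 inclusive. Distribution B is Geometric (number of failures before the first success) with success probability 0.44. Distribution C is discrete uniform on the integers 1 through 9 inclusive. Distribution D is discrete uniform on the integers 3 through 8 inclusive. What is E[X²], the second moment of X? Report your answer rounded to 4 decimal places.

23.7668

For each component E[X²] = Var + (mean)², giving A: 27; B: 4.5124; C: 31.6667; D: 33.1667.
Overall E[X²] = 0.16·27 + 0.28·4.5124 + 0.26·31.6667 + 0.3·33.1667 = 23.7668.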